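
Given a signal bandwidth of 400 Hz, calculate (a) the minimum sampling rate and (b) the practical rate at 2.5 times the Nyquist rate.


By Nyquist theorem, fs_min = 2 * fmax.
fs_min = 2 * 400 = 800 Hz
Practical rate = 2.5 * fs_min = 2.5 * 800 = 2000 Hz

fs_min = 800 Hz, fs_practical = 2000 Hz


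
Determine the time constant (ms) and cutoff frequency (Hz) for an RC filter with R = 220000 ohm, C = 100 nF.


Time constant: tau = R * C.
tau = 220000 * 1.00e-07 = 0.022 s
tau = 22.0 ms
Cutoff frequency: fc = 1 / (2*pi*R*C).
fc = 1 / (2*pi*0.022) = 7.23 Hz

tau = 22.0 ms, fc = 7.23 Hz


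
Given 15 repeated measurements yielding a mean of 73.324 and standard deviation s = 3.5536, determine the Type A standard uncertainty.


The standard uncertainty for Type A evaluation is u = s / sqrt(n).
u = 3.5536 / sqrt(15)
u = 3.5536 / 3.873
u = 0.9175

0.9175


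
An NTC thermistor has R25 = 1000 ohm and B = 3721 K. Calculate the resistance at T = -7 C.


NTC thermistor equation: Rt = R25 * exp(B * (1/T - 1/T25)).
T in Kelvin: 266.15 K, T25 = 298.15 K
1/T - 1/T25 = 1/266.15 - 1/298.15 = 0.00040326
B * (1/T - 1/T25) = 3721 * 0.00040326 = 1.5005
Rt = 1000 * exp(1.5005) = 4484.1 ohm

4484.1 ohm


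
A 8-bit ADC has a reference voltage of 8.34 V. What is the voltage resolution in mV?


The resolution (LSB) of an ADC is Vref / 2^n.
LSB = 8.34 / 2^8
LSB = 8.34 / 256
LSB = 0.03257812 V = 32.578125 mV

32.578125 mV


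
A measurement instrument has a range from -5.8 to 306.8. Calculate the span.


Span = upper range - lower range.
Span = 306.8 - (-5.8)
Span = 312.6

312.6


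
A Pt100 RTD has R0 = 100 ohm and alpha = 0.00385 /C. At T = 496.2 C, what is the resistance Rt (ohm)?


The RTD equation: Rt = R0 * (1 + alpha * T).
Rt = 100 * (1 + 0.00385 * 496.2)
Rt = 100 * (1 + 1.91037)
Rt = 100 * 2.91037
Rt = 291.037 ohm

291.037 ohm


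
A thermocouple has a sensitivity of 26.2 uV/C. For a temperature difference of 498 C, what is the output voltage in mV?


The thermocouple output V = sensitivity * dT.
V = 26.2 uV/C * 498 C
V = 13047.6 uV
V = 13.048 mV

13.048 mV


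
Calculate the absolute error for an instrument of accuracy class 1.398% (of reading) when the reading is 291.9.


Absolute error = (accuracy% / 100) * reading.
Error = (1.398 / 100) * 291.9
Error = 0.01398 * 291.9
Error = 4.0808

4.0808


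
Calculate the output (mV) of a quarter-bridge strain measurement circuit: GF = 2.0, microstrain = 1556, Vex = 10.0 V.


Quarter bridge output: Vout = (GF * epsilon * Vex) / 4.
Vout = (2.0 * 1556e-6 * 10.0) / 4
Vout = 0.03112 / 4 V
Vout = 0.00778 V = 7.78 mV

7.78 mV


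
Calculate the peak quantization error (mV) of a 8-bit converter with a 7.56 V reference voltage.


The maximum quantization error is +/- LSB/2.
LSB = Vref / 2^n = 7.56 / 256 = 0.02953125 V
Max error = LSB / 2 = 0.02953125 / 2 = 0.01476562 V
Max error = 14.7656 mV

14.7656 mV


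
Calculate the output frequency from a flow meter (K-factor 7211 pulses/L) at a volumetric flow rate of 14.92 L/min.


Frequency = K * Q / 60 (converting L/min to L/s).
f = 7211 * 14.92 / 60
f = 107588.12 / 60
f = 1793.14 Hz

1793.14 Hz


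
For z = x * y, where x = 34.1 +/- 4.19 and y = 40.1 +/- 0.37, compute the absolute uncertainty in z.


For a product z = x*y, the relative uncertainty is:
uz/z = sqrt((ux/x)^2 + (uy/y)^2)
Relative uncertainties: ux/x = 4.19/34.1 = 0.122874
uy/y = 0.37/40.1 = 0.009227
z = 34.1 * 40.1 = 1367.4
uz = 1367.4 * sqrt(0.122874^2 + 0.009227^2) = 168.492

168.492


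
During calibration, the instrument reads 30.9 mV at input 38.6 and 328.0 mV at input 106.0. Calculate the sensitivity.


Sensitivity = (y2 - y1) / (x2 - x1).
S = (328.0 - 30.9) / (106.0 - 38.6)
S = 297.1 / 67.4
S = 4.408 mV/unit

4.408 mV/unit


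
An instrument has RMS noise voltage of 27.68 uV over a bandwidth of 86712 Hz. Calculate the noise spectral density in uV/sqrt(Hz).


Noise spectral density = Vrms / sqrt(BW).
NSD = 27.68 / sqrt(86712)
NSD = 27.68 / 294.469
NSD = 0.094 uV/sqrt(Hz)

0.094 uV/sqrt(Hz)


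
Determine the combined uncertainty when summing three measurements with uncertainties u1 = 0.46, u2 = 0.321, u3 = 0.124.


For a sum of independent quantities, uc = sqrt(u1^2 + u2^2 + u3^2).
uc = sqrt(0.46^2 + 0.321^2 + 0.124^2)
uc = sqrt(0.2116 + 0.103041 + 0.015376)
uc = 0.5745

0.5745


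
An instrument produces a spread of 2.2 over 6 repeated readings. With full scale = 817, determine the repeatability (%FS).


Repeatability = (spread / full scale) * 100%.
R = (2.2 / 817) * 100
R = 0.269 %FS

0.269 %FS


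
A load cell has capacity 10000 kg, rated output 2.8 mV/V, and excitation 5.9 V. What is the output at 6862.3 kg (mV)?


Vout = rated_output * Vex * (load / capacity).
Vout = 2.8 * 5.9 * (6862.3 / 10000)
Vout = 2.8 * 5.9 * 0.68623
Vout = 11.337 mV

11.337 mV


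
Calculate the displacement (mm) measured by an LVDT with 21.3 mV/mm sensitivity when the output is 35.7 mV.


Displacement = Vout / sensitivity.
d = 35.7 / 21.3
d = 1.676 mm

1.676 mm


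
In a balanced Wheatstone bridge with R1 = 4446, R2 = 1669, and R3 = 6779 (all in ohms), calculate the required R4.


At balance: R1*R4 = R2*R3, so R4 = R2*R3/R1.
R4 = 1669 * 6779 / 4446
R4 = 11314151 / 4446
R4 = 2544.79 ohm

2544.79 ohm


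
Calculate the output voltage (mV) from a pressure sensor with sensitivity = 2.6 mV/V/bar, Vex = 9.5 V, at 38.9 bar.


Output = sensitivity * Vex * P.
Vout = 2.6 * 9.5 * 38.9
Vout = 24.7 * 38.9
Vout = 960.83 mV

960.83 mV


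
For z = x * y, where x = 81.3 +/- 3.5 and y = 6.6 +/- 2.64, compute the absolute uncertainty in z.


For a product z = x*y, the relative uncertainty is:
uz/z = sqrt((ux/x)^2 + (uy/y)^2)
Relative uncertainties: ux/x = 3.5/81.3 = 0.04305
uy/y = 2.64/6.6 = 0.4
z = 81.3 * 6.6 = 536.6
uz = 536.6 * sqrt(0.04305^2 + 0.4^2) = 215.872

215.872


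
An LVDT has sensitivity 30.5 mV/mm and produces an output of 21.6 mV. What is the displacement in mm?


Displacement = Vout / sensitivity.
d = 21.6 / 30.5
d = 0.708 mm

0.708 mm


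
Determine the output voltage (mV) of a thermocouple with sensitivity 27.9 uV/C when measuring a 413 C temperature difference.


The thermocouple output V = sensitivity * dT.
V = 27.9 uV/C * 413 C
V = 11522.7 uV
V = 11.523 mV

11.523 mV


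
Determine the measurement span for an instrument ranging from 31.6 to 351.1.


Span = upper range - lower range.
Span = 351.1 - (31.6)
Span = 319.5

319.5


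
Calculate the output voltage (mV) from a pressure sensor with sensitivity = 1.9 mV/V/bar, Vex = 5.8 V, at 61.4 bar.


Output = sensitivity * Vex * P.
Vout = 1.9 * 5.8 * 61.4
Vout = 11.02 * 61.4
Vout = 676.63 mV

676.63 mV


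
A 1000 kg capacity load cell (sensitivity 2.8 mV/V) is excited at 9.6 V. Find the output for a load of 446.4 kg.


Vout = rated_output * Vex * (load / capacity).
Vout = 2.8 * 9.6 * (446.4 / 1000)
Vout = 2.8 * 9.6 * 0.4464
Vout = 11.999 mV

11.999 mV


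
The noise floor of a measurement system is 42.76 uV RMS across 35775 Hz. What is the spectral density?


Noise spectral density = Vrms / sqrt(BW).
NSD = 42.76 / sqrt(35775)
NSD = 42.76 / 189.1428
NSD = 0.2261 uV/sqrt(Hz)

0.2261 uV/sqrt(Hz)


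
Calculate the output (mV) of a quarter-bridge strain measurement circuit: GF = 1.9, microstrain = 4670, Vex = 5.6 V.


Quarter bridge output: Vout = (GF * epsilon * Vex) / 4.
Vout = (1.9 * 4670e-6 * 5.6) / 4
Vout = 0.0496888 / 4 V
Vout = 0.0124222 V = 12.4222 mV

12.4222 mV


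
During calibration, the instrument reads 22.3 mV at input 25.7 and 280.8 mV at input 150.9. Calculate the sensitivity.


Sensitivity = (y2 - y1) / (x2 - x1).
S = (280.8 - 22.3) / (150.9 - 25.7)
S = 258.5 / 125.2
S = 2.0647 mV/unit

2.0647 mV/unit


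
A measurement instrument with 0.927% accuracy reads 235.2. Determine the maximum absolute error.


Absolute error = (accuracy% / 100) * reading.
Error = (0.927 / 100) * 235.2
Error = 0.00927 * 235.2
Error = 2.1803

2.1803


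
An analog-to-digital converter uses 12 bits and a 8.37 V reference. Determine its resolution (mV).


The resolution (LSB) of an ADC is Vref / 2^n.
LSB = 8.37 / 2^12
LSB = 8.37 / 4096
LSB = 0.00204346 V = 2.04345703 mV

2.04345703 mV


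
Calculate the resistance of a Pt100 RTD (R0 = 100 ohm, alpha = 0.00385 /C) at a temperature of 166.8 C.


The RTD equation: Rt = R0 * (1 + alpha * T).
Rt = 100 * (1 + 0.00385 * 166.8)
Rt = 100 * (1 + 0.64218)
Rt = 100 * 1.64218
Rt = 164.218 ohm

164.218 ohm


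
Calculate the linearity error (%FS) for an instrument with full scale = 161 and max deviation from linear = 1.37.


Linearity error = (max deviation / full scale) * 100%.
Linearity = (1.37 / 161) * 100
Linearity = 0.851 %FS

0.851 %FS


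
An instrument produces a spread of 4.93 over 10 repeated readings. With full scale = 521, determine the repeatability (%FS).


Repeatability = (spread / full scale) * 100%.
R = (4.93 / 521) * 100
R = 0.946 %FS

0.946 %FS


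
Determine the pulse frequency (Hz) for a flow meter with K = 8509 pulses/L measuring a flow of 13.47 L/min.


Frequency = K * Q / 60 (converting L/min to L/s).
f = 8509 * 13.47 / 60
f = 114616.23 / 60
f = 1910.27 Hz

1910.27 Hz


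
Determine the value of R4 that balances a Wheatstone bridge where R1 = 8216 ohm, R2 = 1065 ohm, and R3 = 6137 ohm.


At balance: R1*R4 = R2*R3, so R4 = R2*R3/R1.
R4 = 1065 * 6137 / 8216
R4 = 6535905 / 8216
R4 = 795.51 ohm

795.51 ohm


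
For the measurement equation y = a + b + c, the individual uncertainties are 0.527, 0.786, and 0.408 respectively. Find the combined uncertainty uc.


For a sum of independent quantities, uc = sqrt(u1^2 + u2^2 + u3^2).
uc = sqrt(0.527^2 + 0.786^2 + 0.408^2)
uc = sqrt(0.277729 + 0.617796 + 0.166464)
uc = 1.0305

1.0305


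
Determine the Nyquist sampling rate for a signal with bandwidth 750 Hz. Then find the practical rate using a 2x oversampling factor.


By Nyquist theorem, fs_min = 2 * fmax.
fs_min = 2 * 750 = 1500 Hz
Practical rate = 2 * fs_min = 2 * 1500 = 3000 Hz

fs_min = 1500 Hz, fs_practical = 3000 Hz


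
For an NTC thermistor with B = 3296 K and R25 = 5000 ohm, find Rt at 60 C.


NTC thermistor equation: Rt = R25 * exp(B * (1/T - 1/T25)).
T in Kelvin: 333.15 K, T25 = 298.15 K
1/T - 1/T25 = 1/333.15 - 1/298.15 = -0.00035237
B * (1/T - 1/T25) = 3296 * -0.00035237 = -1.1614
Rt = 5000 * exp(-1.1614) = 1565.2 ohm

1565.2 ohm


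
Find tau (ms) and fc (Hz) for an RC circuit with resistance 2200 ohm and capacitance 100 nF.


Time constant: tau = R * C.
tau = 2200 * 1.00e-07 = 0.00022 s
tau = 0.22 ms
Cutoff frequency: fc = 1 / (2*pi*R*C).
fc = 1 / (2*pi*0.00022) = 723.43 Hz

tau = 0.22 ms, fc = 723.43 Hz


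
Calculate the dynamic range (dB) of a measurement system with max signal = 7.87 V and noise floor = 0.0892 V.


Dynamic range = 20 * log10(Vmax / Vnoise).
DR = 20 * log10(7.87 / 0.0892)
DR = 20 * log10(88.23)
DR = 38.91 dB

38.91 dB


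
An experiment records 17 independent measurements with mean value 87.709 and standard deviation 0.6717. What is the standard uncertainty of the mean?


The standard uncertainty for Type A evaluation is u = s / sqrt(n).
u = 0.6717 / sqrt(17)
u = 0.6717 / 4.1231
u = 0.1629

0.1629


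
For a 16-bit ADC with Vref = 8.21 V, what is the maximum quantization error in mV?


The maximum quantization error is +/- LSB/2.
LSB = Vref / 2^n = 8.21 / 65536 = 0.00012527 V
Max error = LSB / 2 = 0.00012527 / 2 = 6.264e-05 V
Max error = 0.0626 mV

0.0626 mV


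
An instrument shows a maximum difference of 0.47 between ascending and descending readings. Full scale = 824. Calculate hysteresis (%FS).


Hysteresis = (max difference / full scale) * 100%.
H = (0.47 / 824) * 100
H = 0.057 %FS

0.057 %FS


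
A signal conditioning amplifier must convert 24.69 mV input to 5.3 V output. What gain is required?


Gain = Vout / Vin (converting to same units).
G = 5.3 V / 24.69 mV
G = 5300.0 mV / 24.69 mV
G = 214.66

214.66


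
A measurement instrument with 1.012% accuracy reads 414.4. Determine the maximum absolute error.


Absolute error = (accuracy% / 100) * reading.
Error = (1.012 / 100) * 414.4
Error = 0.01012 * 414.4
Error = 4.1937

4.1937


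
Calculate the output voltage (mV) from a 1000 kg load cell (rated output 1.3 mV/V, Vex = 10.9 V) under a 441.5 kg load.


Vout = rated_output * Vex * (load / capacity).
Vout = 1.3 * 10.9 * (441.5 / 1000)
Vout = 1.3 * 10.9 * 0.4415
Vout = 6.256 mV

6.256 mV


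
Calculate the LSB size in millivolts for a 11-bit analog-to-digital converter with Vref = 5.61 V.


The resolution (LSB) of an ADC is Vref / 2^n.
LSB = 5.61 / 2^11
LSB = 5.61 / 2048
LSB = 0.00273926 V = 2.73925781 mV

2.73925781 mV


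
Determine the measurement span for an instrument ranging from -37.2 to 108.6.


Span = upper range - lower range.
Span = 108.6 - (-37.2)
Span = 145.8

145.8


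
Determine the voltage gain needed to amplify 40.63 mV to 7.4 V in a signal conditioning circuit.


Gain = Vout / Vin (converting to same units).
G = 7.4 V / 40.63 mV
G = 7400.0 mV / 40.63 mV
G = 182.13

182.13


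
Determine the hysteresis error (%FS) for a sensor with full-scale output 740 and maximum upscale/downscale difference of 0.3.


Hysteresis = (max difference / full scale) * 100%.
H = (0.3 / 740) * 100
H = 0.041 %FS

0.041 %FS


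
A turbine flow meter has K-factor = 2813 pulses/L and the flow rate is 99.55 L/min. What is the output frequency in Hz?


Frequency = K * Q / 60 (converting L/min to L/s).
f = 2813 * 99.55 / 60
f = 280034.15 / 60
f = 4667.24 Hz

4667.24 Hz


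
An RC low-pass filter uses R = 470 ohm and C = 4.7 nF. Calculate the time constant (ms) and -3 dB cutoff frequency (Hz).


Time constant: tau = R * C.
tau = 470 * 4.70e-09 = 2.209e-06 s
tau = 0.0022 ms
Cutoff frequency: fc = 1 / (2*pi*R*C).
fc = 1 / (2*pi*2.209e-06) = 72048.41 Hz

tau = 0.0022 ms, fc = 72048.41 Hz


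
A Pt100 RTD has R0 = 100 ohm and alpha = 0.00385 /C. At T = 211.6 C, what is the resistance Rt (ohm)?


The RTD equation: Rt = R0 * (1 + alpha * T).
Rt = 100 * (1 + 0.00385 * 211.6)
Rt = 100 * (1 + 0.81466)
Rt = 100 * 1.81466
Rt = 181.466 ohm

181.466 ohm


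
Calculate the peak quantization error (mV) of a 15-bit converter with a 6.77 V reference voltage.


The maximum quantization error is +/- LSB/2.
LSB = Vref / 2^n = 6.77 / 32768 = 0.0002066 V
Max error = LSB / 2 = 0.0002066 / 2 = 0.0001033 V
Max error = 0.1033 mV

0.1033 mV


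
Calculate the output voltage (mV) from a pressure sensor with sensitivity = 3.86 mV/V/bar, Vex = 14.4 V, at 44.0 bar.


Output = sensitivity * Vex * P.
Vout = 3.86 * 14.4 * 44.0
Vout = 55.584 * 44.0
Vout = 2445.7 mV

2445.7 mV


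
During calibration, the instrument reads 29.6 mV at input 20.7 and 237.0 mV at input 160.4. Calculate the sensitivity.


Sensitivity = (y2 - y1) / (x2 - x1).
S = (237.0 - 29.6) / (160.4 - 20.7)
S = 207.4 / 139.7
S = 1.4846 mV/unit

1.4846 mV/unit


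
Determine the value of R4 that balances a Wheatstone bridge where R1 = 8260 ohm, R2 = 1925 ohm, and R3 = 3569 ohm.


At balance: R1*R4 = R2*R3, so R4 = R2*R3/R1.
R4 = 1925 * 3569 / 8260
R4 = 6870325 / 8260
R4 = 831.76 ohm

831.76 ohm


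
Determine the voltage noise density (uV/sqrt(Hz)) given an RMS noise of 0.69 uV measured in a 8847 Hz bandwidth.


Noise spectral density = Vrms / sqrt(BW).
NSD = 0.69 / sqrt(8847)
NSD = 0.69 / 94.0585
NSD = 0.0073 uV/sqrt(Hz)

0.0073 uV/sqrt(Hz)


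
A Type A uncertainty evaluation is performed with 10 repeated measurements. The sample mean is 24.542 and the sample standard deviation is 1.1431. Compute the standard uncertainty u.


The standard uncertainty for Type A evaluation is u = s / sqrt(n).
u = 1.1431 / sqrt(10)
u = 1.1431 / 3.1623
u = 0.3615

0.3615


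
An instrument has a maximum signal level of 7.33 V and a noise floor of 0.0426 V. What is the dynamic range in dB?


Dynamic range = 20 * log10(Vmax / Vnoise).
DR = 20 * log10(7.33 / 0.0426)
DR = 20 * log10(172.07)
DR = 44.71 dB

44.71 dB


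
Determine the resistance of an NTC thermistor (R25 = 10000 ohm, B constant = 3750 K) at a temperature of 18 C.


NTC thermistor equation: Rt = R25 * exp(B * (1/T - 1/T25)).
T in Kelvin: 291.15 K, T25 = 298.15 K
1/T - 1/T25 = 1/291.15 - 1/298.15 = 8.064e-05
B * (1/T - 1/T25) = 3750 * 8.064e-05 = 0.3024
Rt = 10000 * exp(0.3024) = 13531.0 ohm

13531.0 ohm


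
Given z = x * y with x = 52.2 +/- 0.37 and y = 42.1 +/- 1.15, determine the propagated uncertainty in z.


For a product z = x*y, the relative uncertainty is:
uz/z = sqrt((ux/x)^2 + (uy/y)^2)
Relative uncertainties: ux/x = 0.37/52.2 = 0.007088
uy/y = 1.15/42.1 = 0.027316
z = 52.2 * 42.1 = 2197.6
uz = 2197.6 * sqrt(0.007088^2 + 0.027316^2) = 62.018

62.018


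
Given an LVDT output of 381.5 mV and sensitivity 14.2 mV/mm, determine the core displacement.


Displacement = Vout / sensitivity.
d = 381.5 / 14.2
d = 26.866 mm

26.866 mm


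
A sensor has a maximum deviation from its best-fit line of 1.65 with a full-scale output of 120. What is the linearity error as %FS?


Linearity error = (max deviation / full scale) * 100%.
Linearity = (1.65 / 120) * 100
Linearity = 1.375 %FS

1.375 %FS


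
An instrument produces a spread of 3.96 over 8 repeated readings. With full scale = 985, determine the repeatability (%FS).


Repeatability = (spread / full scale) * 100%.
R = (3.96 / 985) * 100
R = 0.402 %FS

0.402 %FS


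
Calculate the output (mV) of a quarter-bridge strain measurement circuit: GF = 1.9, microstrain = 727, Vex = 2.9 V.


Quarter bridge output: Vout = (GF * epsilon * Vex) / 4.
Vout = (1.9 * 727e-6 * 2.9) / 4
Vout = 0.00400577 / 4 V
Vout = 0.00100144 V = 1.0014 mV

1.0014 mV


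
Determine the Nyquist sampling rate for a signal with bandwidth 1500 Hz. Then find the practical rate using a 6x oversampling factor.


By Nyquist theorem, fs_min = 2 * fmax.
fs_min = 2 * 1500 = 3000 Hz
Practical rate = 6 * fs_min = 6 * 3000 = 18000 Hz

fs_min = 3000 Hz, fs_practical = 18000 Hz


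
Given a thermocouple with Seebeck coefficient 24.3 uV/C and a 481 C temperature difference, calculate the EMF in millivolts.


The thermocouple output V = sensitivity * dT.
V = 24.3 uV/C * 481 C
V = 11688.3 uV
V = 11.688 mV

11.688 mV


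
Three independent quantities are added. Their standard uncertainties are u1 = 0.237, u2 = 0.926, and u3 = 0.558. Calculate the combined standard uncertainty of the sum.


For a sum of independent quantities, uc = sqrt(u1^2 + u2^2 + u3^2).
uc = sqrt(0.237^2 + 0.926^2 + 0.558^2)
uc = sqrt(0.056169 + 0.857476 + 0.311364)
uc = 1.1068

1.1068


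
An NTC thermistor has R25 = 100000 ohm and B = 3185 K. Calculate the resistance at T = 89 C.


NTC thermistor equation: Rt = R25 * exp(B * (1/T - 1/T25)).
T in Kelvin: 362.15 K, T25 = 298.15 K
1/T - 1/T25 = 1/362.15 - 1/298.15 = -0.00059273
B * (1/T - 1/T25) = 3185 * -0.00059273 = -1.8878
Rt = 100000 * exp(-1.8878) = 15139.8 ohm

15139.8 ohm


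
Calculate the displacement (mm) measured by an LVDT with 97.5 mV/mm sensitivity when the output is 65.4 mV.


Displacement = Vout / sensitivity.
d = 65.4 / 97.5
d = 0.671 mm

0.671 mm


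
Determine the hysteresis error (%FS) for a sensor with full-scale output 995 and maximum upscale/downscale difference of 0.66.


Hysteresis = (max difference / full scale) * 100%.
H = (0.66 / 995) * 100
H = 0.066 %FS

0.066 %FS


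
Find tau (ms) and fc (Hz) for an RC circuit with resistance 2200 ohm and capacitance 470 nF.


Time constant: tau = R * C.
tau = 2200 * 4.70e-07 = 0.001034 s
tau = 1.034 ms
Cutoff frequency: fc = 1 / (2*pi*R*C).
fc = 1 / (2*pi*0.001034) = 153.92 Hz

tau = 1.034 ms, fc = 153.92 Hz


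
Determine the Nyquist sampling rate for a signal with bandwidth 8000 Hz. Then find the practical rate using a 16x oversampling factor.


By Nyquist theorem, fs_min = 2 * fmax.
fs_min = 2 * 8000 = 16000 Hz
Practical rate = 16 * fs_min = 16 * 16000 = 256000 Hz

fs_min = 16000 Hz, fs_practical = 256000 Hz


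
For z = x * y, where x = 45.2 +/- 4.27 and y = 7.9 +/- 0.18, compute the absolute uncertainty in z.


For a product z = x*y, the relative uncertainty is:
uz/z = sqrt((ux/x)^2 + (uy/y)^2)
Relative uncertainties: ux/x = 4.27/45.2 = 0.094469
uy/y = 0.18/7.9 = 0.022785
z = 45.2 * 7.9 = 357.1
uz = 357.1 * sqrt(0.094469^2 + 0.022785^2) = 34.7

34.7


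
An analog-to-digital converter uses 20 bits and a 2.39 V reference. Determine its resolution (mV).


The resolution (LSB) of an ADC is Vref / 2^n.
LSB = 2.39 / 2^20
LSB = 2.39 / 1048576
LSB = 2.28e-06 V = 0.00227928 mV

0.00227928 mV


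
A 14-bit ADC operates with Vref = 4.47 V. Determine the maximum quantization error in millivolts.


The maximum quantization error is +/- LSB/2.
LSB = Vref / 2^n = 4.47 / 16384 = 0.00027283 V
Max error = LSB / 2 = 0.00027283 / 2 = 0.00013641 V
Max error = 0.1364 mV

0.1364 mV


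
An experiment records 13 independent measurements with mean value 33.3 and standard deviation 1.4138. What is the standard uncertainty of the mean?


The standard uncertainty for Type A evaluation is u = s / sqrt(n).
u = 1.4138 / sqrt(13)
u = 1.4138 / 3.6056
u = 0.3921

0.3921


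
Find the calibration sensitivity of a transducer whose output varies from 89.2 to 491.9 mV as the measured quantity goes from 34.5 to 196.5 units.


Sensitivity = (y2 - y1) / (x2 - x1).
S = (491.9 - 89.2) / (196.5 - 34.5)
S = 402.7 / 162.0
S = 2.4858 mV/unit

2.4858 mV/unit


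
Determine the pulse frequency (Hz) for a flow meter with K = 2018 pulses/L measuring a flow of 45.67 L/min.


Frequency = K * Q / 60 (converting L/min to L/s).
f = 2018 * 45.67 / 60
f = 92162.06 / 60
f = 1536.03 Hz

1536.03 Hz


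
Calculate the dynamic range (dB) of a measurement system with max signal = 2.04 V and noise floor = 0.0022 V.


Dynamic range = 20 * log10(Vmax / Vnoise).
DR = 20 * log10(2.04 / 0.0022)
DR = 20 * log10(927.27)
DR = 59.34 dB

59.34 dB


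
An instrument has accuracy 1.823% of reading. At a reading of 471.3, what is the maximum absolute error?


Absolute error = (accuracy% / 100) * reading.
Error = (1.823 / 100) * 471.3
Error = 0.01823 * 471.3
Error = 8.5918

8.5918


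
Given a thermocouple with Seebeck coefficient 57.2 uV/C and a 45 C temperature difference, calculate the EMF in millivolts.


The thermocouple output V = sensitivity * dT.
V = 57.2 uV/C * 45 C
V = 2574.0 uV
V = 2.574 mV

2.574 mV


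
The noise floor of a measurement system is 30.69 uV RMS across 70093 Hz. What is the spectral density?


Noise spectral density = Vrms / sqrt(BW).
NSD = 30.69 / sqrt(70093)
NSD = 30.69 / 264.7508
NSD = 0.1159 uV/sqrt(Hz)

0.1159 uV/sqrt(Hz)


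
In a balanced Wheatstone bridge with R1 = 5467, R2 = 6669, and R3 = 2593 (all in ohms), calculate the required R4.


At balance: R1*R4 = R2*R3, so R4 = R2*R3/R1.
R4 = 6669 * 2593 / 5467
R4 = 17292717 / 5467
R4 = 3163.11 ohm

3163.11 ohm


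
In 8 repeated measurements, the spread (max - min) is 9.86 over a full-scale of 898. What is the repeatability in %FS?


Repeatability = (spread / full scale) * 100%.
R = (9.86 / 898) * 100
R = 1.098 %FS

1.098 %FS


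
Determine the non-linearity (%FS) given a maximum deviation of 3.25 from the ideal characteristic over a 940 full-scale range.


Linearity error = (max deviation / full scale) * 100%.
Linearity = (3.25 / 940) * 100
Linearity = 0.346 %FS

0.346 %FS


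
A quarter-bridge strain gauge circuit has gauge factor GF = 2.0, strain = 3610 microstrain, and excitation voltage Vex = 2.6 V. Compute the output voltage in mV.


Quarter bridge output: Vout = (GF * epsilon * Vex) / 4.
Vout = (2.0 * 3610e-6 * 2.6) / 4
Vout = 0.018772 / 4 V
Vout = 0.004693 V = 4.693 mV

4.693 mV


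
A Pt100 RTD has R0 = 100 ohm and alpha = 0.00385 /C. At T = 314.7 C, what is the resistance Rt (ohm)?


The RTD equation: Rt = R0 * (1 + alpha * T).
Rt = 100 * (1 + 0.00385 * 314.7)
Rt = 100 * (1 + 1.211595)
Rt = 100 * 2.211595
Rt = 221.16 ohm

221.16 ohm


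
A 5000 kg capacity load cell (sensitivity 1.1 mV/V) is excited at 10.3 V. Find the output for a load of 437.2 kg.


Vout = rated_output * Vex * (load / capacity).
Vout = 1.1 * 10.3 * (437.2 / 5000)
Vout = 1.1 * 10.3 * 0.08744
Vout = 0.991 mV

0.991 mV


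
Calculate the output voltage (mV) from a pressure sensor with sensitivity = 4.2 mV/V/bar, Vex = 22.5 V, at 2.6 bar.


Output = sensitivity * Vex * P.
Vout = 4.2 * 22.5 * 2.6
Vout = 94.5 * 2.6
Vout = 245.7 mV

245.7 mV


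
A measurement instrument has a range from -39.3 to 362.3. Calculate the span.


Span = upper range - lower range.
Span = 362.3 - (-39.3)
Span = 401.6

401.6


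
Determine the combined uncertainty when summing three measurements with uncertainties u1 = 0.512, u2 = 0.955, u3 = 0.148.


For a sum of independent quantities, uc = sqrt(u1^2 + u2^2 + u3^2).
uc = sqrt(0.512^2 + 0.955^2 + 0.148^2)
uc = sqrt(0.262144 + 0.912025 + 0.021904)
uc = 1.0937

1.0937


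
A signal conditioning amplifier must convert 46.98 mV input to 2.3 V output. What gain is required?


Gain = Vout / Vin (converting to same units).
G = 2.3 V / 46.98 mV
G = 2300.0 mV / 46.98 mV
G = 48.96

48.96


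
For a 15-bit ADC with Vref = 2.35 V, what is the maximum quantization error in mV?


The maximum quantization error is +/- LSB/2.
LSB = Vref / 2^n = 2.35 / 32768 = 7.172e-05 V
Max error = LSB / 2 = 7.172e-05 / 2 = 3.586e-05 V
Max error = 0.0359 mV

0.0359 mV


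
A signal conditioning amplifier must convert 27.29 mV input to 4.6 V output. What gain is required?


Gain = Vout / Vin (converting to same units).
G = 4.6 V / 27.29 mV
G = 4600.0 mV / 27.29 mV
G = 168.56

168.56


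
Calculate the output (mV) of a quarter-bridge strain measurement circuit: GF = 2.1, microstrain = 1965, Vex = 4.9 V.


Quarter bridge output: Vout = (GF * epsilon * Vex) / 4.
Vout = (2.1 * 1965e-6 * 4.9) / 4
Vout = 0.02021985 / 4 V
Vout = 0.00505496 V = 5.055 mV

5.055 mV


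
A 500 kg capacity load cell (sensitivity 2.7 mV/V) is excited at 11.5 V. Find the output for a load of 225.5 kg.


Vout = rated_output * Vex * (load / capacity).
Vout = 2.7 * 11.5 * (225.5 / 500)
Vout = 2.7 * 11.5 * 0.451
Vout = 14.004 mV

14.004 mV


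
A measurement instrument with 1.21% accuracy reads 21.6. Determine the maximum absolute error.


Absolute error = (accuracy% / 100) * reading.
Error = (1.21 / 100) * 21.6
Error = 0.0121 * 21.6
Error = 0.2614

0.2614


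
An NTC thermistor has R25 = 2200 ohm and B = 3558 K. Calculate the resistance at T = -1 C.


NTC thermistor equation: Rt = R25 * exp(B * (1/T - 1/T25)).
T in Kelvin: 272.15 K, T25 = 298.15 K
1/T - 1/T25 = 1/272.15 - 1/298.15 = 0.00032043
B * (1/T - 1/T25) = 3558 * 0.00032043 = 1.1401
Rt = 2200 * exp(1.1401) = 6879.5 ohm

6879.5 ohm


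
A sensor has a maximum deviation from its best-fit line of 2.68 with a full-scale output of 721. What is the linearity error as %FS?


Linearity error = (max deviation / full scale) * 100%.
Linearity = (2.68 / 721) * 100
Linearity = 0.372 %FS

0.372 %FS


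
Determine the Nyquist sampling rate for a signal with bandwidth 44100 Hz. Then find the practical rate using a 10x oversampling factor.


By Nyquist theorem, fs_min = 2 * fmax.
fs_min = 2 * 44100 = 88200 Hz
Practical rate = 10 * fs_min = 10 * 88200 = 882000 Hz

fs_min = 88200 Hz, fs_practical = 882000 Hz


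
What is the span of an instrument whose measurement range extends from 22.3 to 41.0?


Span = upper range - lower range.
Span = 41.0 - (22.3)
Span = 18.7

18.7


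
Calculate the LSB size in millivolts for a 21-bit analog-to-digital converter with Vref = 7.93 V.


The resolution (LSB) of an ADC is Vref / 2^n.
LSB = 7.93 / 2^21
LSB = 7.93 / 2097152
LSB = 3.78e-06 V = 0.00378132 mV

0.00378132 mV


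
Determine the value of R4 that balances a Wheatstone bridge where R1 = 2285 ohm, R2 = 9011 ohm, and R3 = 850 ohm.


At balance: R1*R4 = R2*R3, so R4 = R2*R3/R1.
R4 = 9011 * 850 / 2285
R4 = 7659350 / 2285
R4 = 3352.01 ohm

3352.01 ohm


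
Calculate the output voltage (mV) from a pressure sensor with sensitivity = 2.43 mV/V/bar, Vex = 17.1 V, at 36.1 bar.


Output = sensitivity * Vex * P.
Vout = 2.43 * 17.1 * 36.1
Vout = 41.553 * 36.1
Vout = 1500.06 mV

1500.06 mV


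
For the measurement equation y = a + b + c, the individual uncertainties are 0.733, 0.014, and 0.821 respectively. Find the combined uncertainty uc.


For a sum of independent quantities, uc = sqrt(u1^2 + u2^2 + u3^2).
uc = sqrt(0.733^2 + 0.014^2 + 0.821^2)
uc = sqrt(0.537289 + 0.000196 + 0.674041)
uc = 1.1007

1.1007


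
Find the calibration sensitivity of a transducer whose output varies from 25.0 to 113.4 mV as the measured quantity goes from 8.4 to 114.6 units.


Sensitivity = (y2 - y1) / (x2 - x1).
S = (113.4 - 25.0) / (114.6 - 8.4)
S = 88.4 / 106.2
S = 0.8324 mV/unit

0.8324 mV/unit


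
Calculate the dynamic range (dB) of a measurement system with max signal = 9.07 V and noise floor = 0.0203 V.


Dynamic range = 20 * log10(Vmax / Vnoise).
DR = 20 * log10(9.07 / 0.0203)
DR = 20 * log10(446.8)
DR = 53.0 dB

53.0 dB


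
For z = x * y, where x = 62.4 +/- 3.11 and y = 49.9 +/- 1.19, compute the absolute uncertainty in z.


For a product z = x*y, the relative uncertainty is:
uz/z = sqrt((ux/x)^2 + (uy/y)^2)
Relative uncertainties: ux/x = 3.11/62.4 = 0.04984
uy/y = 1.19/49.9 = 0.023848
z = 62.4 * 49.9 = 3113.8
uz = 3113.8 * sqrt(0.04984^2 + 0.023848^2) = 172.039

172.039


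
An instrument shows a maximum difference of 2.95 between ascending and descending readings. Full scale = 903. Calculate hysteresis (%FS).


Hysteresis = (max difference / full scale) * 100%.
H = (2.95 / 903) * 100
H = 0.327 %FS

0.327 %FS


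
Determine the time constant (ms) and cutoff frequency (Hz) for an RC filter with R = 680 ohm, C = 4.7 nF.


Time constant: tau = R * C.
tau = 680 * 4.70e-09 = 3.196e-06 s
tau = 0.0032 ms
Cutoff frequency: fc = 1 / (2*pi*R*C).
fc = 1 / (2*pi*3.196e-06) = 49798.17 Hz

tau = 0.0032 ms, fc = 49798.17 Hz


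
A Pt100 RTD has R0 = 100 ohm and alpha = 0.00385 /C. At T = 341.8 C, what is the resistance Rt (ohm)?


The RTD equation: Rt = R0 * (1 + alpha * T).
Rt = 100 * (1 + 0.00385 * 341.8)
Rt = 100 * (1 + 1.31593)
Rt = 100 * 2.31593
Rt = 231.593 ohm

231.593 ohm


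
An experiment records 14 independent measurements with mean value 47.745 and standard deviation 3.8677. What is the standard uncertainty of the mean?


The standard uncertainty for Type A evaluation is u = s / sqrt(n).
u = 3.8677 / sqrt(14)
u = 3.8677 / 3.7417
u = 1.0337

1.0337


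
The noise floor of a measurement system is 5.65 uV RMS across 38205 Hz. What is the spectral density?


Noise spectral density = Vrms / sqrt(BW).
NSD = 5.65 / sqrt(38205)
NSD = 5.65 / 195.461
NSD = 0.0289 uV/sqrt(Hz)

0.0289 uV/sqrt(Hz)


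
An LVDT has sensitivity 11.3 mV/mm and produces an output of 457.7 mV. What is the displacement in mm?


Displacement = Vout / sensitivity.
d = 457.7 / 11.3
d = 40.504 mm

40.504 mm


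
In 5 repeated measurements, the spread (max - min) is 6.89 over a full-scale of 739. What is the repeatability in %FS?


Repeatability = (spread / full scale) * 100%.
R = (6.89 / 739) * 100
R = 0.932 %FS

0.932 %FS


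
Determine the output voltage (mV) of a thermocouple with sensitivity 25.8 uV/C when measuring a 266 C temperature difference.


The thermocouple output V = sensitivity * dT.
V = 25.8 uV/C * 266 C
V = 6862.8 uV
V = 6.863 mV

6.863 mV


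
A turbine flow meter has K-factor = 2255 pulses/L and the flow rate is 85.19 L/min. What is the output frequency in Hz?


Frequency = K * Q / 60 (converting L/min to L/s).
f = 2255 * 85.19 / 60
f = 192103.45 / 60
f = 3201.72 Hz

3201.72 Hz


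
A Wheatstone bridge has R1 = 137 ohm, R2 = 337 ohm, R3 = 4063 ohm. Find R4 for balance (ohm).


At balance: R1*R4 = R2*R3, so R4 = R2*R3/R1.
R4 = 337 * 4063 / 137
R4 = 1369231 / 137
R4 = 9994.39 ohm

9994.39 ohm


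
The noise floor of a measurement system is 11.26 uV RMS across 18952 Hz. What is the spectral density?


Noise spectral density = Vrms / sqrt(BW).
NSD = 11.26 / sqrt(18952)
NSD = 11.26 / 137.6663
NSD = 0.0818 uV/sqrt(Hz)

0.0818 uV/sqrt(Hz)


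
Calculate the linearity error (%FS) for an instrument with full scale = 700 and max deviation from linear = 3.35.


Linearity error = (max deviation / full scale) * 100%.
Linearity = (3.35 / 700) * 100
Linearity = 0.479 %FS

0.479 %FS


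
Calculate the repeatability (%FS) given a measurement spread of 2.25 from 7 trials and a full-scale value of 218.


Repeatability = (spread / full scale) * 100%.
R = (2.25 / 218) * 100
R = 1.032 %FS

1.032 %FS


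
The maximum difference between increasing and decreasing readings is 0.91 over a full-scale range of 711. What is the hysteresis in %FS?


Hysteresis = (max difference / full scale) * 100%.
H = (0.91 / 711) * 100
H = 0.128 %FS

0.128 %FS


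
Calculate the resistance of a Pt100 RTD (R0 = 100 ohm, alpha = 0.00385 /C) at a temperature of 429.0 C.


The RTD equation: Rt = R0 * (1 + alpha * T).
Rt = 100 * (1 + 0.00385 * 429.0)
Rt = 100 * (1 + 1.65165)
Rt = 100 * 2.65165
Rt = 265.165 ohm

265.165 ohm


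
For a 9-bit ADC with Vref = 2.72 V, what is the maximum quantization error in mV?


The maximum quantization error is +/- LSB/2.
LSB = Vref / 2^n = 2.72 / 512 = 0.0053125 V
Max error = LSB / 2 = 0.0053125 / 2 = 0.00265625 V
Max error = 2.6562 mV

2.6562 mV


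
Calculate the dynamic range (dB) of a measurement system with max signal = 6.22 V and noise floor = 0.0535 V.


Dynamic range = 20 * log10(Vmax / Vnoise).
DR = 20 * log10(6.22 / 0.0535)
DR = 20 * log10(116.26)
DR = 41.31 dB

41.31 dB


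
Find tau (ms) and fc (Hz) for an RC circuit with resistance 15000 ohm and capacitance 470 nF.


Time constant: tau = R * C.
tau = 15000 * 4.70e-07 = 0.00705 s
tau = 7.05 ms
Cutoff frequency: fc = 1 / (2*pi*R*C).
fc = 1 / (2*pi*0.00705) = 22.58 Hz

tau = 7.05 ms, fc = 22.58 Hz


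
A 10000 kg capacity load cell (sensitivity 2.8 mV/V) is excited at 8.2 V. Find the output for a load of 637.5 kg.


Vout = rated_output * Vex * (load / capacity).
Vout = 2.8 * 8.2 * (637.5 / 10000)
Vout = 2.8 * 8.2 * 0.06375
Vout = 1.464 mV

1.464 mV


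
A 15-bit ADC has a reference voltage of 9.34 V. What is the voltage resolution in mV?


The resolution (LSB) of an ADC is Vref / 2^n.
LSB = 9.34 / 2^15
LSB = 9.34 / 32768
LSB = 0.00028503 V = 0.28503418 mV

0.28503418 mV


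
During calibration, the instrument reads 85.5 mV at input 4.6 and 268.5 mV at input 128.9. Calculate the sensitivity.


Sensitivity = (y2 - y1) / (x2 - x1).
S = (268.5 - 85.5) / (128.9 - 4.6)
S = 183.0 / 124.3
S = 1.4722 mV/unit

1.4722 mV/unit


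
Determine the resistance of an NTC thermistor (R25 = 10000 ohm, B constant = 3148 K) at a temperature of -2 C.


NTC thermistor equation: Rt = R25 * exp(B * (1/T - 1/T25)).
T in Kelvin: 271.15 K, T25 = 298.15 K
1/T - 1/T25 = 1/271.15 - 1/298.15 = 0.00033398
B * (1/T - 1/T25) = 3148 * 0.00033398 = 1.0514
Rt = 10000 * exp(1.0514) = 28615.6 ohm

28615.6 ohm


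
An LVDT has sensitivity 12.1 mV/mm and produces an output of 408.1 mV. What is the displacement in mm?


Displacement = Vout / sensitivity.
d = 408.1 / 12.1
d = 33.727 mm

33.727 mm


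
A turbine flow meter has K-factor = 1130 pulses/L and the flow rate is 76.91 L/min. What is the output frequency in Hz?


Frequency = K * Q / 60 (converting L/min to L/s).
f = 1130 * 76.91 / 60
f = 86908.3 / 60
f = 1448.47 Hz

1448.47 Hz


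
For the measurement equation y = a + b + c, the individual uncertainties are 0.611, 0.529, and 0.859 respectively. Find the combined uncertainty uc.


For a sum of independent quantities, uc = sqrt(u1^2 + u2^2 + u3^2).
uc = sqrt(0.611^2 + 0.529^2 + 0.859^2)
uc = sqrt(0.373321 + 0.279841 + 0.737881)
uc = 1.1794

1.1794


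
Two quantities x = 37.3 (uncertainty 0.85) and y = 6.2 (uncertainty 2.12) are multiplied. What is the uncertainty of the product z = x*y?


For a product z = x*y, the relative uncertainty is:
uz/z = sqrt((ux/x)^2 + (uy/y)^2)
Relative uncertainties: ux/x = 0.85/37.3 = 0.022788
uy/y = 2.12/6.2 = 0.341935
z = 37.3 * 6.2 = 231.3
uz = 231.3 * sqrt(0.022788^2 + 0.341935^2) = 79.251

79.251


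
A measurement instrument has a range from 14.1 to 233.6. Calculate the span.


Span = upper range - lower range.
Span = 233.6 - (14.1)
Span = 219.5

219.5


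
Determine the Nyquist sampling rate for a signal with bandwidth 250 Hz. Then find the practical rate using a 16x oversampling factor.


By Nyquist theorem, fs_min = 2 * fmax.
fs_min = 2 * 250 = 500 Hz
Practical rate = 16 * fs_min = 16 * 500 = 8000 Hz

fs_min = 500 Hz, fs_practical = 8000 Hz


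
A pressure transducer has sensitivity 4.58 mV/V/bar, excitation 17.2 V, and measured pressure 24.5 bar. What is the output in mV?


Output = sensitivity * Vex * P.
Vout = 4.58 * 17.2 * 24.5
Vout = 78.776 * 24.5
Vout = 1930.01 mV

1930.01 mV


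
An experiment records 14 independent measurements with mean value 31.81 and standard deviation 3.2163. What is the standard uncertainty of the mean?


The standard uncertainty for Type A evaluation is u = s / sqrt(n).
u = 3.2163 / sqrt(14)
u = 3.2163 / 3.7417
u = 0.8596

0.8596


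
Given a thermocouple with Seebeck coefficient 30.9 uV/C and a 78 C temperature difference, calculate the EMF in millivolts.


The thermocouple output V = sensitivity * dT.
V = 30.9 uV/C * 78 C
V = 2410.2 uV
V = 2.41 mV

2.41 mV


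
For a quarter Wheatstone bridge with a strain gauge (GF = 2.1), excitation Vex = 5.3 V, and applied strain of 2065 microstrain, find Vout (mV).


Quarter bridge output: Vout = (GF * epsilon * Vex) / 4.
Vout = (2.1 * 2065e-6 * 5.3) / 4
Vout = 0.02298345 / 4 V
Vout = 0.00574586 V = 5.7459 mV

5.7459 mV


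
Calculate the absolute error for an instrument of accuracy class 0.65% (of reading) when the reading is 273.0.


Absolute error = (accuracy% / 100) * reading.
Error = (0.65 / 100) * 273.0
Error = 0.0065 * 273.0
Error = 1.7745

1.7745


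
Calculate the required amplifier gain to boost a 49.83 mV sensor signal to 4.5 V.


Gain = Vout / Vin (converting to same units).
G = 4.5 V / 49.83 mV
G = 4500.0 mV / 49.83 mV
G = 90.31

90.31


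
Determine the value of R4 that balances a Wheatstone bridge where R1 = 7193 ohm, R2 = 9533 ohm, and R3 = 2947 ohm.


At balance: R1*R4 = R2*R3, so R4 = R2*R3/R1.
R4 = 9533 * 2947 / 7193
R4 = 28093751 / 7193
R4 = 3905.71 ohm

3905.71 ohm


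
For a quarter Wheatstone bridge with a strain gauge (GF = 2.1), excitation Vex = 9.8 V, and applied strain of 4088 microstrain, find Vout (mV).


Quarter bridge output: Vout = (GF * epsilon * Vex) / 4.
Vout = (2.1 * 4088e-6 * 9.8) / 4
Vout = 0.08413104 / 4 V
Vout = 0.02103276 V = 21.0328 mV

21.0328 mV


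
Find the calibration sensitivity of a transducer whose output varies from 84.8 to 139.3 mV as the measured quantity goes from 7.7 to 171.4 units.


Sensitivity = (y2 - y1) / (x2 - x1).
S = (139.3 - 84.8) / (171.4 - 7.7)
S = 54.5 / 163.7
S = 0.3329 mV/unit

0.3329 mV/unit


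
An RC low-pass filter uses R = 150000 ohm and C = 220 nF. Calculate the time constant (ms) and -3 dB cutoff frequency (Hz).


Time constant: tau = R * C.
tau = 150000 * 2.20e-07 = 0.033 s
tau = 33.0 ms
Cutoff frequency: fc = 1 / (2*pi*R*C).
fc = 1 / (2*pi*0.033) = 4.82 Hz

tau = 33.0 ms, fc = 4.82 Hz


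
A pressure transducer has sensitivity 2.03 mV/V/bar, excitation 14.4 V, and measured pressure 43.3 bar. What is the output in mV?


Output = sensitivity * Vex * P.
Vout = 2.03 * 14.4 * 43.3
Vout = 29.232 * 43.3
Vout = 1265.75 mV

1265.75 mV


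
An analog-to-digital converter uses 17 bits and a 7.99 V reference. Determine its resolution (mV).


The resolution (LSB) of an ADC is Vref / 2^n.
LSB = 7.99 / 2^17
LSB = 7.99 / 131072
LSB = 6.096e-05 V = 0.06095886 mV

0.06095886 mV
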